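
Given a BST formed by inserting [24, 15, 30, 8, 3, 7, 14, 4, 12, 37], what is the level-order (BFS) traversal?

Tree insertion order: [24, 15, 30, 8, 3, 7, 14, 4, 12, 37]
Tree (level-order array): [24, 15, 30, 8, None, None, 37, 3, 14, None, None, None, 7, 12, None, 4]
BFS from the root, enqueuing left then right child of each popped node:
  queue [24] -> pop 24, enqueue [15, 30], visited so far: [24]
  queue [15, 30] -> pop 15, enqueue [8], visited so far: [24, 15]
  queue [30, 8] -> pop 30, enqueue [37], visited so far: [24, 15, 30]
  queue [8, 37] -> pop 8, enqueue [3, 14], visited so far: [24, 15, 30, 8]
  queue [37, 3, 14] -> pop 37, enqueue [none], visited so far: [24, 15, 30, 8, 37]
  queue [3, 14] -> pop 3, enqueue [7], visited so far: [24, 15, 30, 8, 37, 3]
  queue [14, 7] -> pop 14, enqueue [12], visited so far: [24, 15, 30, 8, 37, 3, 14]
  queue [7, 12] -> pop 7, enqueue [4], visited so far: [24, 15, 30, 8, 37, 3, 14, 7]
  queue [12, 4] -> pop 12, enqueue [none], visited so far: [24, 15, 30, 8, 37, 3, 14, 7, 12]
  queue [4] -> pop 4, enqueue [none], visited so far: [24, 15, 30, 8, 37, 3, 14, 7, 12, 4]
Result: [24, 15, 30, 8, 37, 3, 14, 7, 12, 4]


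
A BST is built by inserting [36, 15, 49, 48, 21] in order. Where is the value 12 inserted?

Starting tree (level order): [36, 15, 49, None, 21, 48]
Insertion path: 36 -> 15
Result: insert 12 as left child of 15
Final tree (level order): [36, 15, 49, 12, 21, 48]


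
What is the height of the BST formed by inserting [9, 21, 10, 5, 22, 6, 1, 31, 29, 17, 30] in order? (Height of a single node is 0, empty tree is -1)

Insertion order: [9, 21, 10, 5, 22, 6, 1, 31, 29, 17, 30]
Tree (level-order array): [9, 5, 21, 1, 6, 10, 22, None, None, None, None, None, 17, None, 31, None, None, 29, None, None, 30]
Compute height bottom-up (empty subtree = -1):
  height(1) = 1 + max(-1, -1) = 0
  height(6) = 1 + max(-1, -1) = 0
  height(5) = 1 + max(0, 0) = 1
  height(17) = 1 + max(-1, -1) = 0
  height(10) = 1 + max(-1, 0) = 1
  height(30) = 1 + max(-1, -1) = 0
  height(29) = 1 + max(-1, 0) = 1
  height(31) = 1 + max(1, -1) = 2
  height(22) = 1 + max(-1, 2) = 3
  height(21) = 1 + max(1, 3) = 4
  height(9) = 1 + max(1, 4) = 5
Height = 5


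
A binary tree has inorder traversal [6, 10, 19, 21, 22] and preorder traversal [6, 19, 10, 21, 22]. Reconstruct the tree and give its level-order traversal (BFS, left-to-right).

Inorder:  [6, 10, 19, 21, 22]
Preorder: [6, 19, 10, 21, 22]
Algorithm: preorder visits root first, so consume preorder in order;
for each root, split the current inorder slice at that value into
left-subtree inorder and right-subtree inorder, then recurse.
Recursive splits:
  root=6; inorder splits into left=[], right=[10, 19, 21, 22]
  root=19; inorder splits into left=[10], right=[21, 22]
  root=10; inorder splits into left=[], right=[]
  root=21; inorder splits into left=[], right=[22]
  root=22; inorder splits into left=[], right=[]
Reconstructed level-order: [6, 19, 10, 21, 22]


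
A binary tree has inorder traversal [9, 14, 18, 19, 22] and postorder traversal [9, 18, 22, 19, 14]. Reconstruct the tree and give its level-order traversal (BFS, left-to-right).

Inorder:   [9, 14, 18, 19, 22]
Postorder: [9, 18, 22, 19, 14]
Algorithm: postorder visits root last, so walk postorder right-to-left;
each value is the root of the current inorder slice — split it at that
value, recurse on the right subtree first, then the left.
Recursive splits:
  root=14; inorder splits into left=[9], right=[18, 19, 22]
  root=19; inorder splits into left=[18], right=[22]
  root=22; inorder splits into left=[], right=[]
  root=18; inorder splits into left=[], right=[]
  root=9; inorder splits into left=[], right=[]
Reconstructed level-order: [14, 9, 19, 18, 22]


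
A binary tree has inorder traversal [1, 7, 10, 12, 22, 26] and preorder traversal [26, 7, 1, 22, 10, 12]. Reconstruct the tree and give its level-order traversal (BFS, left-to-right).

Inorder:  [1, 7, 10, 12, 22, 26]
Preorder: [26, 7, 1, 22, 10, 12]
Algorithm: preorder visits root first, so consume preorder in order;
for each root, split the current inorder slice at that value into
left-subtree inorder and right-subtree inorder, then recurse.
Recursive splits:
  root=26; inorder splits into left=[1, 7, 10, 12, 22], right=[]
  root=7; inorder splits into left=[1], right=[10, 12, 22]
  root=1; inorder splits into left=[], right=[]
  root=22; inorder splits into left=[10, 12], right=[]
  root=10; inorder splits into left=[], right=[12]
  root=12; inorder splits into left=[], right=[]
Reconstructed level-order: [26, 7, 1, 22, 10, 12]


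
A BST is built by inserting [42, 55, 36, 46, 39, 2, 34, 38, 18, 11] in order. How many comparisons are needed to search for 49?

Search path for 49: 42 -> 55 -> 46
Found: False
Comparisons: 3


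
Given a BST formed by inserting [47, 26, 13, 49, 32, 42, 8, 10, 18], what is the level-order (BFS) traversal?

Tree insertion order: [47, 26, 13, 49, 32, 42, 8, 10, 18]
Tree (level-order array): [47, 26, 49, 13, 32, None, None, 8, 18, None, 42, None, 10]
BFS from the root, enqueuing left then right child of each popped node:
  queue [47] -> pop 47, enqueue [26, 49], visited so far: [47]
  queue [26, 49] -> pop 26, enqueue [13, 32], visited so far: [47, 26]
  queue [49, 13, 32] -> pop 49, enqueue [none], visited so far: [47, 26, 49]
  queue [13, 32] -> pop 13, enqueue [8, 18], visited so far: [47, 26, 49, 13]
  queue [32, 8, 18] -> pop 32, enqueue [42], visited so far: [47, 26, 49, 13, 32]
  queue [8, 18, 42] -> pop 8, enqueue [10], visited so far: [47, 26, 49, 13, 32, 8]
  queue [18, 42, 10] -> pop 18, enqueue [none], visited so far: [47, 26, 49, 13, 32, 8, 18]
  queue [42, 10] -> pop 42, enqueue [none], visited so far: [47, 26, 49, 13, 32, 8, 18, 42]
  queue [10] -> pop 10, enqueue [none], visited so far: [47, 26, 49, 13, 32, 8, 18, 42, 10]
Result: [47, 26, 49, 13, 32, 8, 18, 42, 10]


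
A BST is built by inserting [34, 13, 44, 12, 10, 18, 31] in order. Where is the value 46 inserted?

Starting tree (level order): [34, 13, 44, 12, 18, None, None, 10, None, None, 31]
Insertion path: 34 -> 44
Result: insert 46 as right child of 44
Final tree (level order): [34, 13, 44, 12, 18, None, 46, 10, None, None, 31]


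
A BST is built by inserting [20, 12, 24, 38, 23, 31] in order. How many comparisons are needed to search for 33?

Search path for 33: 20 -> 24 -> 38 -> 31
Found: False
Comparisons: 4


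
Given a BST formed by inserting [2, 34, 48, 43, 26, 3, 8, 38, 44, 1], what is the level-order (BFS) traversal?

Tree insertion order: [2, 34, 48, 43, 26, 3, 8, 38, 44, 1]
Tree (level-order array): [2, 1, 34, None, None, 26, 48, 3, None, 43, None, None, 8, 38, 44]
BFS from the root, enqueuing left then right child of each popped node:
  queue [2] -> pop 2, enqueue [1, 34], visited so far: [2]
  queue [1, 34] -> pop 1, enqueue [none], visited so far: [2, 1]
  queue [34] -> pop 34, enqueue [26, 48], visited so far: [2, 1, 34]
  queue [26, 48] -> pop 26, enqueue [3], visited so far: [2, 1, 34, 26]
  queue [48, 3] -> pop 48, enqueue [43], visited so far: [2, 1, 34, 26, 48]
  queue [3, 43] -> pop 3, enqueue [8], visited so far: [2, 1, 34, 26, 48, 3]
  queue [43, 8] -> pop 43, enqueue [38, 44], visited so far: [2, 1, 34, 26, 48, 3, 43]
  queue [8, 38, 44] -> pop 8, enqueue [none], visited so far: [2, 1, 34, 26, 48, 3, 43, 8]
  queue [38, 44] -> pop 38, enqueue [none], visited so far: [2, 1, 34, 26, 48, 3, 43, 8, 38]
  queue [44] -> pop 44, enqueue [none], visited so far: [2, 1, 34, 26, 48, 3, 43, 8, 38, 44]
Result: [2, 1, 34, 26, 48, 3, 43, 8, 38, 44]


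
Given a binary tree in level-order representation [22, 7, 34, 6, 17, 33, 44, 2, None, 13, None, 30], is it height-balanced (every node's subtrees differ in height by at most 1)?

Tree (level-order array): [22, 7, 34, 6, 17, 33, 44, 2, None, 13, None, 30]
Definition: a tree is height-balanced if, at every node, |h(left) - h(right)| <= 1 (empty subtree has height -1).
Bottom-up per-node check:
  node 2: h_left=-1, h_right=-1, diff=0 [OK], height=0
  node 6: h_left=0, h_right=-1, diff=1 [OK], height=1
  node 13: h_left=-1, h_right=-1, diff=0 [OK], height=0
  node 17: h_left=0, h_right=-1, diff=1 [OK], height=1
  node 7: h_left=1, h_right=1, diff=0 [OK], height=2
  node 30: h_left=-1, h_right=-1, diff=0 [OK], height=0
  node 33: h_left=0, h_right=-1, diff=1 [OK], height=1
  node 44: h_left=-1, h_right=-1, diff=0 [OK], height=0
  node 34: h_left=1, h_right=0, diff=1 [OK], height=2
  node 22: h_left=2, h_right=2, diff=0 [OK], height=3
All nodes satisfy the balance condition.
Result: Balanced


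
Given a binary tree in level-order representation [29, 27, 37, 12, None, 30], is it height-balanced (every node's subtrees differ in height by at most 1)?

Tree (level-order array): [29, 27, 37, 12, None, 30]
Definition: a tree is height-balanced if, at every node, |h(left) - h(right)| <= 1 (empty subtree has height -1).
Bottom-up per-node check:
  node 12: h_left=-1, h_right=-1, diff=0 [OK], height=0
  node 27: h_left=0, h_right=-1, diff=1 [OK], height=1
  node 30: h_left=-1, h_right=-1, diff=0 [OK], height=0
  node 37: h_left=0, h_right=-1, diff=1 [OK], height=1
  node 29: h_left=1, h_right=1, diff=0 [OK], height=2
All nodes satisfy the balance condition.
Result: Balanced


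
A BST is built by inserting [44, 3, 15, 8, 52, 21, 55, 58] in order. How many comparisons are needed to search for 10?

Search path for 10: 44 -> 3 -> 15 -> 8
Found: False
Comparisons: 4


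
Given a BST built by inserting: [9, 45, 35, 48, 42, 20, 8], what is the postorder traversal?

Tree insertion order: [9, 45, 35, 48, 42, 20, 8]
Tree (level-order array): [9, 8, 45, None, None, 35, 48, 20, 42]
Postorder traversal: [8, 20, 42, 35, 48, 45, 9]


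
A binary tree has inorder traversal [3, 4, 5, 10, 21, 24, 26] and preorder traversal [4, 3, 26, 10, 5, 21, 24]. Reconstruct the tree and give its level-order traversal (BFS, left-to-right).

Inorder:  [3, 4, 5, 10, 21, 24, 26]
Preorder: [4, 3, 26, 10, 5, 21, 24]
Algorithm: preorder visits root first, so consume preorder in order;
for each root, split the current inorder slice at that value into
left-subtree inorder and right-subtree inorder, then recurse.
Recursive splits:
  root=4; inorder splits into left=[3], right=[5, 10, 21, 24, 26]
  root=3; inorder splits into left=[], right=[]
  root=26; inorder splits into left=[5, 10, 21, 24], right=[]
  root=10; inorder splits into left=[5], right=[21, 24]
  root=5; inorder splits into left=[], right=[]
  root=21; inorder splits into left=[], right=[24]
  root=24; inorder splits into left=[], right=[]
Reconstructed level-order: [4, 3, 26, 10, 5, 21, 24]


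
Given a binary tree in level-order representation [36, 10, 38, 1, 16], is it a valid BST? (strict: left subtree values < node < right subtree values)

Level-order array: [36, 10, 38, 1, 16]
Validate using subtree bounds (lo, hi): at each node, require lo < value < hi,
then recurse left with hi=value and right with lo=value.
Preorder trace (stopping at first violation):
  at node 36 with bounds (-inf, +inf): OK
  at node 10 with bounds (-inf, 36): OK
  at node 1 with bounds (-inf, 10): OK
  at node 16 with bounds (10, 36): OK
  at node 38 with bounds (36, +inf): OK
No violation found at any node.
Result: Valid BST


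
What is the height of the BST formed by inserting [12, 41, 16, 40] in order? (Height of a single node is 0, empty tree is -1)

Insertion order: [12, 41, 16, 40]
Tree (level-order array): [12, None, 41, 16, None, None, 40]
Compute height bottom-up (empty subtree = -1):
  height(40) = 1 + max(-1, -1) = 0
  height(16) = 1 + max(-1, 0) = 1
  height(41) = 1 + max(1, -1) = 2
  height(12) = 1 + max(-1, 2) = 3
Height = 3


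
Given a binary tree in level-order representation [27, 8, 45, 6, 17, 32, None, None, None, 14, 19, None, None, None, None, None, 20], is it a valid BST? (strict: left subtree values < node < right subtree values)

Level-order array: [27, 8, 45, 6, 17, 32, None, None, None, 14, 19, None, None, None, None, None, 20]
Validate using subtree bounds (lo, hi): at each node, require lo < value < hi,
then recurse left with hi=value and right with lo=value.
Preorder trace (stopping at first violation):
  at node 27 with bounds (-inf, +inf): OK
  at node 8 with bounds (-inf, 27): OK
  at node 6 with bounds (-inf, 8): OK
  at node 17 with bounds (8, 27): OK
  at node 14 with bounds (8, 17): OK
  at node 19 with bounds (17, 27): OK
  at node 20 with bounds (19, 27): OK
  at node 45 with bounds (27, +inf): OK
  at node 32 with bounds (27, 45): OK
No violation found at any node.
Result: Valid BST


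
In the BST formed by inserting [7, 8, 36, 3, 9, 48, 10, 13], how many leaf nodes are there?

Tree built from: [7, 8, 36, 3, 9, 48, 10, 13]
Tree (level-order array): [7, 3, 8, None, None, None, 36, 9, 48, None, 10, None, None, None, 13]
Rule: A leaf has 0 children.
Per-node child counts:
  node 7: 2 child(ren)
  node 3: 0 child(ren)
  node 8: 1 child(ren)
  node 36: 2 child(ren)
  node 9: 1 child(ren)
  node 10: 1 child(ren)
  node 13: 0 child(ren)
  node 48: 0 child(ren)
Matching nodes: [3, 13, 48]
Count of leaf nodes: 3


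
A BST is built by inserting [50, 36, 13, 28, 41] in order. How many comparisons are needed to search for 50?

Search path for 50: 50
Found: True
Comparisons: 1


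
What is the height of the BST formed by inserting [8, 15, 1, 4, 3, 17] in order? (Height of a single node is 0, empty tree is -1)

Insertion order: [8, 15, 1, 4, 3, 17]
Tree (level-order array): [8, 1, 15, None, 4, None, 17, 3]
Compute height bottom-up (empty subtree = -1):
  height(3) = 1 + max(-1, -1) = 0
  height(4) = 1 + max(0, -1) = 1
  height(1) = 1 + max(-1, 1) = 2
  height(17) = 1 + max(-1, -1) = 0
  height(15) = 1 + max(-1, 0) = 1
  height(8) = 1 + max(2, 1) = 3
Height = 3


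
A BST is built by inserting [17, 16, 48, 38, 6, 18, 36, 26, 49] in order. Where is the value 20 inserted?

Starting tree (level order): [17, 16, 48, 6, None, 38, 49, None, None, 18, None, None, None, None, 36, 26]
Insertion path: 17 -> 48 -> 38 -> 18 -> 36 -> 26
Result: insert 20 as left child of 26
Final tree (level order): [17, 16, 48, 6, None, 38, 49, None, None, 18, None, None, None, None, 36, 26, None, 20]


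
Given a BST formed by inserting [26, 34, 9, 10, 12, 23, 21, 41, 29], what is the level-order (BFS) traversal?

Tree insertion order: [26, 34, 9, 10, 12, 23, 21, 41, 29]
Tree (level-order array): [26, 9, 34, None, 10, 29, 41, None, 12, None, None, None, None, None, 23, 21]
BFS from the root, enqueuing left then right child of each popped node:
  queue [26] -> pop 26, enqueue [9, 34], visited so far: [26]
  queue [9, 34] -> pop 9, enqueue [10], visited so far: [26, 9]
  queue [34, 10] -> pop 34, enqueue [29, 41], visited so far: [26, 9, 34]
  queue [10, 29, 41] -> pop 10, enqueue [12], visited so far: [26, 9, 34, 10]
  queue [29, 41, 12] -> pop 29, enqueue [none], visited so far: [26, 9, 34, 10, 29]
  queue [41, 12] -> pop 41, enqueue [none], visited so far: [26, 9, 34, 10, 29, 41]
  queue [12] -> pop 12, enqueue [23], visited so far: [26, 9, 34, 10, 29, 41, 12]
  queue [23] -> pop 23, enqueue [21], visited so far: [26, 9, 34, 10, 29, 41, 12, 23]
  queue [21] -> pop 21, enqueue [none], visited so far: [26, 9, 34, 10, 29, 41, 12, 23, 21]
Result: [26, 9, 34, 10, 29, 41, 12, 23, 21]


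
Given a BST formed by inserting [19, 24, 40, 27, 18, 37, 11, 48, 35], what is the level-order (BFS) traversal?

Tree insertion order: [19, 24, 40, 27, 18, 37, 11, 48, 35]
Tree (level-order array): [19, 18, 24, 11, None, None, 40, None, None, 27, 48, None, 37, None, None, 35]
BFS from the root, enqueuing left then right child of each popped node:
  queue [19] -> pop 19, enqueue [18, 24], visited so far: [19]
  queue [18, 24] -> pop 18, enqueue [11], visited so far: [19, 18]
  queue [24, 11] -> pop 24, enqueue [40], visited so far: [19, 18, 24]
  queue [11, 40] -> pop 11, enqueue [none], visited so far: [19, 18, 24, 11]
  queue [40] -> pop 40, enqueue [27, 48], visited so far: [19, 18, 24, 11, 40]
  queue [27, 48] -> pop 27, enqueue [37], visited so far: [19, 18, 24, 11, 40, 27]
  queue [48, 37] -> pop 48, enqueue [none], visited so far: [19, 18, 24, 11, 40, 27, 48]
  queue [37] -> pop 37, enqueue [35], visited so far: [19, 18, 24, 11, 40, 27, 48, 37]
  queue [35] -> pop 35, enqueue [none], visited so far: [19, 18, 24, 11, 40, 27, 48, 37, 35]
Result: [19, 18, 24, 11, 40, 27, 48, 37, 35]


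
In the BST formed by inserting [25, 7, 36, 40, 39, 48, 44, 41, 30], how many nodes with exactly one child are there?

Tree built from: [25, 7, 36, 40, 39, 48, 44, 41, 30]
Tree (level-order array): [25, 7, 36, None, None, 30, 40, None, None, 39, 48, None, None, 44, None, 41]
Rule: These are nodes with exactly 1 non-null child.
Per-node child counts:
  node 25: 2 child(ren)
  node 7: 0 child(ren)
  node 36: 2 child(ren)
  node 30: 0 child(ren)
  node 40: 2 child(ren)
  node 39: 0 child(ren)
  node 48: 1 child(ren)
  node 44: 1 child(ren)
  node 41: 0 child(ren)
Matching nodes: [48, 44]
Count of nodes with exactly one child: 2


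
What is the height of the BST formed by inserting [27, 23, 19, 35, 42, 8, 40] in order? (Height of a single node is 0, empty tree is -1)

Insertion order: [27, 23, 19, 35, 42, 8, 40]
Tree (level-order array): [27, 23, 35, 19, None, None, 42, 8, None, 40]
Compute height bottom-up (empty subtree = -1):
  height(8) = 1 + max(-1, -1) = 0
  height(19) = 1 + max(0, -1) = 1
  height(23) = 1 + max(1, -1) = 2
  height(40) = 1 + max(-1, -1) = 0
  height(42) = 1 + max(0, -1) = 1
  height(35) = 1 + max(-1, 1) = 2
  height(27) = 1 + max(2, 2) = 3
Height = 3


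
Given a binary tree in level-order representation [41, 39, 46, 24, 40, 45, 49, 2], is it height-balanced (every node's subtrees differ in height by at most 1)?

Tree (level-order array): [41, 39, 46, 24, 40, 45, 49, 2]
Definition: a tree is height-balanced if, at every node, |h(left) - h(right)| <= 1 (empty subtree has height -1).
Bottom-up per-node check:
  node 2: h_left=-1, h_right=-1, diff=0 [OK], height=0
  node 24: h_left=0, h_right=-1, diff=1 [OK], height=1
  node 40: h_left=-1, h_right=-1, diff=0 [OK], height=0
  node 39: h_left=1, h_right=0, diff=1 [OK], height=2
  node 45: h_left=-1, h_right=-1, diff=0 [OK], height=0
  node 49: h_left=-1, h_right=-1, diff=0 [OK], height=0
  node 46: h_left=0, h_right=0, diff=0 [OK], height=1
  node 41: h_left=2, h_right=1, diff=1 [OK], height=3
All nodes satisfy the balance condition.
Result: Balanced


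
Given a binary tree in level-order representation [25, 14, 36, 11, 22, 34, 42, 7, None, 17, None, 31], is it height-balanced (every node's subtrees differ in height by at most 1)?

Tree (level-order array): [25, 14, 36, 11, 22, 34, 42, 7, None, 17, None, 31]
Definition: a tree is height-balanced if, at every node, |h(left) - h(right)| <= 1 (empty subtree has height -1).
Bottom-up per-node check:
  node 7: h_left=-1, h_right=-1, diff=0 [OK], height=0
  node 11: h_left=0, h_right=-1, diff=1 [OK], height=1
  node 17: h_left=-1, h_right=-1, diff=0 [OK], height=0
  node 22: h_left=0, h_right=-1, diff=1 [OK], height=1
  node 14: h_left=1, h_right=1, diff=0 [OK], height=2
  node 31: h_left=-1, h_right=-1, diff=0 [OK], height=0
  node 34: h_left=0, h_right=-1, diff=1 [OK], height=1
  node 42: h_left=-1, h_right=-1, diff=0 [OK], height=0
  node 36: h_left=1, h_right=0, diff=1 [OK], height=2
  node 25: h_left=2, h_right=2, diff=0 [OK], height=3
All nodes satisfy the balance condition.
Result: Balanced


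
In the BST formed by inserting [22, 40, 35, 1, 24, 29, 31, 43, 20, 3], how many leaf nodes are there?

Tree built from: [22, 40, 35, 1, 24, 29, 31, 43, 20, 3]
Tree (level-order array): [22, 1, 40, None, 20, 35, 43, 3, None, 24, None, None, None, None, None, None, 29, None, 31]
Rule: A leaf has 0 children.
Per-node child counts:
  node 22: 2 child(ren)
  node 1: 1 child(ren)
  node 20: 1 child(ren)
  node 3: 0 child(ren)
  node 40: 2 child(ren)
  node 35: 1 child(ren)
  node 24: 1 child(ren)
  node 29: 1 child(ren)
  node 31: 0 child(ren)
  node 43: 0 child(ren)
Matching nodes: [3, 31, 43]
Count of leaf nodes: 3


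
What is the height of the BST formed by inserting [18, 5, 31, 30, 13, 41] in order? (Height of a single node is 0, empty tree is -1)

Insertion order: [18, 5, 31, 30, 13, 41]
Tree (level-order array): [18, 5, 31, None, 13, 30, 41]
Compute height bottom-up (empty subtree = -1):
  height(13) = 1 + max(-1, -1) = 0
  height(5) = 1 + max(-1, 0) = 1
  height(30) = 1 + max(-1, -1) = 0
  height(41) = 1 + max(-1, -1) = 0
  height(31) = 1 + max(0, 0) = 1
  height(18) = 1 + max(1, 1) = 2
Height = 2


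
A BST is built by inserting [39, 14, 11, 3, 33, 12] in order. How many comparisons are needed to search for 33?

Search path for 33: 39 -> 14 -> 33
Found: True
Comparisons: 3


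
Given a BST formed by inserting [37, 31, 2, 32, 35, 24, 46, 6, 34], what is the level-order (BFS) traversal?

Tree insertion order: [37, 31, 2, 32, 35, 24, 46, 6, 34]
Tree (level-order array): [37, 31, 46, 2, 32, None, None, None, 24, None, 35, 6, None, 34]
BFS from the root, enqueuing left then right child of each popped node:
  queue [37] -> pop 37, enqueue [31, 46], visited so far: [37]
  queue [31, 46] -> pop 31, enqueue [2, 32], visited so far: [37, 31]
  queue [46, 2, 32] -> pop 46, enqueue [none], visited so far: [37, 31, 46]
  queue [2, 32] -> pop 2, enqueue [24], visited so far: [37, 31, 46, 2]
  queue [32, 24] -> pop 32, enqueue [35], visited so far: [37, 31, 46, 2, 32]
  queue [24, 35] -> pop 24, enqueue [6], visited so far: [37, 31, 46, 2, 32, 24]
  queue [35, 6] -> pop 35, enqueue [34], visited so far: [37, 31, 46, 2, 32, 24, 35]
  queue [6, 34] -> pop 6, enqueue [none], visited so far: [37, 31, 46, 2, 32, 24, 35, 6]
  queue [34] -> pop 34, enqueue [none], visited so far: [37, 31, 46, 2, 32, 24, 35, 6, 34]
Result: [37, 31, 46, 2, 32, 24, 35, 6, 34]


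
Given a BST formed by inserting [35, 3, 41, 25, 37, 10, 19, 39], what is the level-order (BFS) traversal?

Tree insertion order: [35, 3, 41, 25, 37, 10, 19, 39]
Tree (level-order array): [35, 3, 41, None, 25, 37, None, 10, None, None, 39, None, 19]
BFS from the root, enqueuing left then right child of each popped node:
  queue [35] -> pop 35, enqueue [3, 41], visited so far: [35]
  queue [3, 41] -> pop 3, enqueue [25], visited so far: [35, 3]
  queue [41, 25] -> pop 41, enqueue [37], visited so far: [35, 3, 41]
  queue [25, 37] -> pop 25, enqueue [10], visited so far: [35, 3, 41, 25]
  queue [37, 10] -> pop 37, enqueue [39], visited so far: [35, 3, 41, 25, 37]
  queue [10, 39] -> pop 10, enqueue [19], visited so far: [35, 3, 41, 25, 37, 10]
  queue [39, 19] -> pop 39, enqueue [none], visited so far: [35, 3, 41, 25, 37, 10, 39]
  queue [19] -> pop 19, enqueue [none], visited so far: [35, 3, 41, 25, 37, 10, 39, 19]
Result: [35, 3, 41, 25, 37, 10, 39, 19]


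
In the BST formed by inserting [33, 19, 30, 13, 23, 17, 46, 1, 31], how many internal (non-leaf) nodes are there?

Tree built from: [33, 19, 30, 13, 23, 17, 46, 1, 31]
Tree (level-order array): [33, 19, 46, 13, 30, None, None, 1, 17, 23, 31]
Rule: An internal node has at least one child.
Per-node child counts:
  node 33: 2 child(ren)
  node 19: 2 child(ren)
  node 13: 2 child(ren)
  node 1: 0 child(ren)
  node 17: 0 child(ren)
  node 30: 2 child(ren)
  node 23: 0 child(ren)
  node 31: 0 child(ren)
  node 46: 0 child(ren)
Matching nodes: [33, 19, 13, 30]
Count of internal (non-leaf) nodes: 4


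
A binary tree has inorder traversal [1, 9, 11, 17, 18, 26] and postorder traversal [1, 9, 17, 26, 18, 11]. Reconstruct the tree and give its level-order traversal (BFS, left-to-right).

Inorder:   [1, 9, 11, 17, 18, 26]
Postorder: [1, 9, 17, 26, 18, 11]
Algorithm: postorder visits root last, so walk postorder right-to-left;
each value is the root of the current inorder slice — split it at that
value, recurse on the right subtree first, then the left.
Recursive splits:
  root=11; inorder splits into left=[1, 9], right=[17, 18, 26]
  root=18; inorder splits into left=[17], right=[26]
  root=26; inorder splits into left=[], right=[]
  root=17; inorder splits into left=[], right=[]
  root=9; inorder splits into left=[1], right=[]
  root=1; inorder splits into left=[], right=[]
Reconstructed level-order: [11, 9, 18, 1, 17, 26]


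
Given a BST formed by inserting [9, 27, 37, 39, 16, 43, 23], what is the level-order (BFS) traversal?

Tree insertion order: [9, 27, 37, 39, 16, 43, 23]
Tree (level-order array): [9, None, 27, 16, 37, None, 23, None, 39, None, None, None, 43]
BFS from the root, enqueuing left then right child of each popped node:
  queue [9] -> pop 9, enqueue [27], visited so far: [9]
  queue [27] -> pop 27, enqueue [16, 37], visited so far: [9, 27]
  queue [16, 37] -> pop 16, enqueue [23], visited so far: [9, 27, 16]
  queue [37, 23] -> pop 37, enqueue [39], visited so far: [9, 27, 16, 37]
  queue [23, 39] -> pop 23, enqueue [none], visited so far: [9, 27, 16, 37, 23]
  queue [39] -> pop 39, enqueue [43], visited so far: [9, 27, 16, 37, 23, 39]
  queue [43] -> pop 43, enqueue [none], visited so far: [9, 27, 16, 37, 23, 39, 43]
Result: [9, 27, 16, 37, 23, 39, 43]


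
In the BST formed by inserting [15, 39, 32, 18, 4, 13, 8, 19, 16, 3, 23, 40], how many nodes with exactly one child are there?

Tree built from: [15, 39, 32, 18, 4, 13, 8, 19, 16, 3, 23, 40]
Tree (level-order array): [15, 4, 39, 3, 13, 32, 40, None, None, 8, None, 18, None, None, None, None, None, 16, 19, None, None, None, 23]
Rule: These are nodes with exactly 1 non-null child.
Per-node child counts:
  node 15: 2 child(ren)
  node 4: 2 child(ren)
  node 3: 0 child(ren)
  node 13: 1 child(ren)
  node 8: 0 child(ren)
  node 39: 2 child(ren)
  node 32: 1 child(ren)
  node 18: 2 child(ren)
  node 16: 0 child(ren)
  node 19: 1 child(ren)
  node 23: 0 child(ren)
  node 40: 0 child(ren)
Matching nodes: [13, 32, 19]
Count of nodes with exactly one child: 3


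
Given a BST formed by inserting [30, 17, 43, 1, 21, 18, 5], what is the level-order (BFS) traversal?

Tree insertion order: [30, 17, 43, 1, 21, 18, 5]
Tree (level-order array): [30, 17, 43, 1, 21, None, None, None, 5, 18]
BFS from the root, enqueuing left then right child of each popped node:
  queue [30] -> pop 30, enqueue [17, 43], visited so far: [30]
  queue [17, 43] -> pop 17, enqueue [1, 21], visited so far: [30, 17]
  queue [43, 1, 21] -> pop 43, enqueue [none], visited so far: [30, 17, 43]
  queue [1, 21] -> pop 1, enqueue [5], visited so far: [30, 17, 43, 1]
  queue [21, 5] -> pop 21, enqueue [18], visited so far: [30, 17, 43, 1, 21]
  queue [5, 18] -> pop 5, enqueue [none], visited so far: [30, 17, 43, 1, 21, 5]
  queue [18] -> pop 18, enqueue [none], visited so far: [30, 17, 43, 1, 21, 5, 18]
Result: [30, 17, 43, 1, 21, 5, 18]


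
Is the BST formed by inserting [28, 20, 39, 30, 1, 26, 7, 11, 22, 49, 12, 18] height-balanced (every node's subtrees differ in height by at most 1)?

Tree (level-order array): [28, 20, 39, 1, 26, 30, 49, None, 7, 22, None, None, None, None, None, None, 11, None, None, None, 12, None, 18]
Definition: a tree is height-balanced if, at every node, |h(left) - h(right)| <= 1 (empty subtree has height -1).
Bottom-up per-node check:
  node 18: h_left=-1, h_right=-1, diff=0 [OK], height=0
  node 12: h_left=-1, h_right=0, diff=1 [OK], height=1
  node 11: h_left=-1, h_right=1, diff=2 [FAIL (|-1-1|=2 > 1)], height=2
  node 7: h_left=-1, h_right=2, diff=3 [FAIL (|-1-2|=3 > 1)], height=3
  node 1: h_left=-1, h_right=3, diff=4 [FAIL (|-1-3|=4 > 1)], height=4
  node 22: h_left=-1, h_right=-1, diff=0 [OK], height=0
  node 26: h_left=0, h_right=-1, diff=1 [OK], height=1
  node 20: h_left=4, h_right=1, diff=3 [FAIL (|4-1|=3 > 1)], height=5
  node 30: h_left=-1, h_right=-1, diff=0 [OK], height=0
  node 49: h_left=-1, h_right=-1, diff=0 [OK], height=0
  node 39: h_left=0, h_right=0, diff=0 [OK], height=1
  node 28: h_left=5, h_right=1, diff=4 [FAIL (|5-1|=4 > 1)], height=6
Node 11 violates the condition: |-1 - 1| = 2 > 1.
Result: Not balanced


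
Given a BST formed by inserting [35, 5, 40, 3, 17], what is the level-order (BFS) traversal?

Tree insertion order: [35, 5, 40, 3, 17]
Tree (level-order array): [35, 5, 40, 3, 17]
BFS from the root, enqueuing left then right child of each popped node:
  queue [35] -> pop 35, enqueue [5, 40], visited so far: [35]
  queue [5, 40] -> pop 5, enqueue [3, 17], visited so far: [35, 5]
  queue [40, 3, 17] -> pop 40, enqueue [none], visited so far: [35, 5, 40]
  queue [3, 17] -> pop 3, enqueue [none], visited so far: [35, 5, 40, 3]
  queue [17] -> pop 17, enqueue [none], visited so far: [35, 5, 40, 3, 17]
Result: [35, 5, 40, 3, 17]


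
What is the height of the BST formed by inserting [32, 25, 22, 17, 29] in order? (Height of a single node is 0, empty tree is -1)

Insertion order: [32, 25, 22, 17, 29]
Tree (level-order array): [32, 25, None, 22, 29, 17]
Compute height bottom-up (empty subtree = -1):
  height(17) = 1 + max(-1, -1) = 0
  height(22) = 1 + max(0, -1) = 1
  height(29) = 1 + max(-1, -1) = 0
  height(25) = 1 + max(1, 0) = 2
  height(32) = 1 + max(2, -1) = 3
Height = 3


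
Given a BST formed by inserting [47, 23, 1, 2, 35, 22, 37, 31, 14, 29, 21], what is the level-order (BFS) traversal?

Tree insertion order: [47, 23, 1, 2, 35, 22, 37, 31, 14, 29, 21]
Tree (level-order array): [47, 23, None, 1, 35, None, 2, 31, 37, None, 22, 29, None, None, None, 14, None, None, None, None, 21]
BFS from the root, enqueuing left then right child of each popped node:
  queue [47] -> pop 47, enqueue [23], visited so far: [47]
  queue [23] -> pop 23, enqueue [1, 35], visited so far: [47, 23]
  queue [1, 35] -> pop 1, enqueue [2], visited so far: [47, 23, 1]
  queue [35, 2] -> pop 35, enqueue [31, 37], visited so far: [47, 23, 1, 35]
  queue [2, 31, 37] -> pop 2, enqueue [22], visited so far: [47, 23, 1, 35, 2]
  queue [31, 37, 22] -> pop 31, enqueue [29], visited so far: [47, 23, 1, 35, 2, 31]
  queue [37, 22, 29] -> pop 37, enqueue [none], visited so far: [47, 23, 1, 35, 2, 31, 37]
  queue [22, 29] -> pop 22, enqueue [14], visited so far: [47, 23, 1, 35, 2, 31, 37, 22]
  queue [29, 14] -> pop 29, enqueue [none], visited so far: [47, 23, 1, 35, 2, 31, 37, 22, 29]
  queue [14] -> pop 14, enqueue [21], visited so far: [47, 23, 1, 35, 2, 31, 37, 22, 29, 14]
  queue [21] -> pop 21, enqueue [none], visited so far: [47, 23, 1, 35, 2, 31, 37, 22, 29, 14, 21]
Result: [47, 23, 1, 35, 2, 31, 37, 22, 29, 14, 21]


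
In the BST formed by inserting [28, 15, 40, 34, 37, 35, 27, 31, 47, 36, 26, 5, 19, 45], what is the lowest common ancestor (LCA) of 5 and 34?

Tree insertion order: [28, 15, 40, 34, 37, 35, 27, 31, 47, 36, 26, 5, 19, 45]
Tree (level-order array): [28, 15, 40, 5, 27, 34, 47, None, None, 26, None, 31, 37, 45, None, 19, None, None, None, 35, None, None, None, None, None, None, 36]
In a BST, the LCA of p=5, q=34 is the first node v on the
root-to-leaf path with p <= v <= q (go left if both < v, right if both > v).
Walk from root:
  at 28: 5 <= 28 <= 34, this is the LCA
LCA = 28


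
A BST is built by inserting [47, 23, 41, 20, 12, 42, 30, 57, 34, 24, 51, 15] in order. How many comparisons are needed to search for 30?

Search path for 30: 47 -> 23 -> 41 -> 30
Found: True
Comparisons: 4


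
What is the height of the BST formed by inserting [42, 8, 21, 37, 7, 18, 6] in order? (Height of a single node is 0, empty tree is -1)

Insertion order: [42, 8, 21, 37, 7, 18, 6]
Tree (level-order array): [42, 8, None, 7, 21, 6, None, 18, 37]
Compute height bottom-up (empty subtree = -1):
  height(6) = 1 + max(-1, -1) = 0
  height(7) = 1 + max(0, -1) = 1
  height(18) = 1 + max(-1, -1) = 0
  height(37) = 1 + max(-1, -1) = 0
  height(21) = 1 + max(0, 0) = 1
  height(8) = 1 + max(1, 1) = 2
  height(42) = 1 + max(2, -1) = 3
Height = 3


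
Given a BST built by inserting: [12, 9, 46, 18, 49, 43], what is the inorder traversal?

Tree insertion order: [12, 9, 46, 18, 49, 43]
Tree (level-order array): [12, 9, 46, None, None, 18, 49, None, 43]
Inorder traversal: [9, 12, 18, 43, 46, 49]


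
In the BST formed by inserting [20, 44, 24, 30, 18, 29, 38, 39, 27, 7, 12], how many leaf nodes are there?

Tree built from: [20, 44, 24, 30, 18, 29, 38, 39, 27, 7, 12]
Tree (level-order array): [20, 18, 44, 7, None, 24, None, None, 12, None, 30, None, None, 29, 38, 27, None, None, 39]
Rule: A leaf has 0 children.
Per-node child counts:
  node 20: 2 child(ren)
  node 18: 1 child(ren)
  node 7: 1 child(ren)
  node 12: 0 child(ren)
  node 44: 1 child(ren)
  node 24: 1 child(ren)
  node 30: 2 child(ren)
  node 29: 1 child(ren)
  node 27: 0 child(ren)
  node 38: 1 child(ren)
  node 39: 0 child(ren)
Matching nodes: [12, 27, 39]
Count of leaf nodes: 3


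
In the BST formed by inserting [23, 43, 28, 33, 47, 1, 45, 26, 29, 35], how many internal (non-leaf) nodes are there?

Tree built from: [23, 43, 28, 33, 47, 1, 45, 26, 29, 35]
Tree (level-order array): [23, 1, 43, None, None, 28, 47, 26, 33, 45, None, None, None, 29, 35]
Rule: An internal node has at least one child.
Per-node child counts:
  node 23: 2 child(ren)
  node 1: 0 child(ren)
  node 43: 2 child(ren)
  node 28: 2 child(ren)
  node 26: 0 child(ren)
  node 33: 2 child(ren)
  node 29: 0 child(ren)
  node 35: 0 child(ren)
  node 47: 1 child(ren)
  node 45: 0 child(ren)
Matching nodes: [23, 43, 28, 33, 47]
Count of internal (non-leaf) nodes: 5


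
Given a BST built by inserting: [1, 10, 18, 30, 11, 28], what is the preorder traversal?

Tree insertion order: [1, 10, 18, 30, 11, 28]
Tree (level-order array): [1, None, 10, None, 18, 11, 30, None, None, 28]
Preorder traversal: [1, 10, 18, 11, 30, 28]


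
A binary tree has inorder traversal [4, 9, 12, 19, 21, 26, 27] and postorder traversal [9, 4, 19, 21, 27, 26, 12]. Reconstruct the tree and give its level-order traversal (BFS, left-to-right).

Inorder:   [4, 9, 12, 19, 21, 26, 27]
Postorder: [9, 4, 19, 21, 27, 26, 12]
Algorithm: postorder visits root last, so walk postorder right-to-left;
each value is the root of the current inorder slice — split it at that
value, recurse on the right subtree first, then the left.
Recursive splits:
  root=12; inorder splits into left=[4, 9], right=[19, 21, 26, 27]
  root=26; inorder splits into left=[19, 21], right=[27]
  root=27; inorder splits into left=[], right=[]
  root=21; inorder splits into left=[19], right=[]
  root=19; inorder splits into left=[], right=[]
  root=4; inorder splits into left=[], right=[9]
  root=9; inorder splits into left=[], right=[]
Reconstructed level-order: [12, 4, 26, 9, 21, 27, 19]


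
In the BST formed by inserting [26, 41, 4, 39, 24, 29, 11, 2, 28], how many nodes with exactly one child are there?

Tree built from: [26, 41, 4, 39, 24, 29, 11, 2, 28]
Tree (level-order array): [26, 4, 41, 2, 24, 39, None, None, None, 11, None, 29, None, None, None, 28]
Rule: These are nodes with exactly 1 non-null child.
Per-node child counts:
  node 26: 2 child(ren)
  node 4: 2 child(ren)
  node 2: 0 child(ren)
  node 24: 1 child(ren)
  node 11: 0 child(ren)
  node 41: 1 child(ren)
  node 39: 1 child(ren)
  node 29: 1 child(ren)
  node 28: 0 child(ren)
Matching nodes: [24, 41, 39, 29]
Count of nodes with exactly one child: 4


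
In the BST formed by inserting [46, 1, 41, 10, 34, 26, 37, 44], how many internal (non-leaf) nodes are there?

Tree built from: [46, 1, 41, 10, 34, 26, 37, 44]
Tree (level-order array): [46, 1, None, None, 41, 10, 44, None, 34, None, None, 26, 37]
Rule: An internal node has at least one child.
Per-node child counts:
  node 46: 1 child(ren)
  node 1: 1 child(ren)
  node 41: 2 child(ren)
  node 10: 1 child(ren)
  node 34: 2 child(ren)
  node 26: 0 child(ren)
  node 37: 0 child(ren)
  node 44: 0 child(ren)
Matching nodes: [46, 1, 41, 10, 34]
Count of internal (non-leaf) nodes: 5


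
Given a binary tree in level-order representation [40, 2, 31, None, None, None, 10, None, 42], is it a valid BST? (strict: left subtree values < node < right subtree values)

Level-order array: [40, 2, 31, None, None, None, 10, None, 42]
Validate using subtree bounds (lo, hi): at each node, require lo < value < hi,
then recurse left with hi=value and right with lo=value.
Preorder trace (stopping at first violation):
  at node 40 with bounds (-inf, +inf): OK
  at node 2 with bounds (-inf, 40): OK
  at node 31 with bounds (40, +inf): VIOLATION
Node 31 violates its bound: not (40 < 31 < +inf).
Result: Not a valid BST


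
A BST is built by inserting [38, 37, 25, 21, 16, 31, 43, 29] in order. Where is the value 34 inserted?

Starting tree (level order): [38, 37, 43, 25, None, None, None, 21, 31, 16, None, 29]
Insertion path: 38 -> 37 -> 25 -> 31
Result: insert 34 as right child of 31
Final tree (level order): [38, 37, 43, 25, None, None, None, 21, 31, 16, None, 29, 34]


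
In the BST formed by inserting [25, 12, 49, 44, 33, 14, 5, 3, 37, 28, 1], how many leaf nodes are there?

Tree built from: [25, 12, 49, 44, 33, 14, 5, 3, 37, 28, 1]
Tree (level-order array): [25, 12, 49, 5, 14, 44, None, 3, None, None, None, 33, None, 1, None, 28, 37]
Rule: A leaf has 0 children.
Per-node child counts:
  node 25: 2 child(ren)
  node 12: 2 child(ren)
  node 5: 1 child(ren)
  node 3: 1 child(ren)
  node 1: 0 child(ren)
  node 14: 0 child(ren)
  node 49: 1 child(ren)
  node 44: 1 child(ren)
  node 33: 2 child(ren)
  node 28: 0 child(ren)
  node 37: 0 child(ren)
Matching nodes: [1, 14, 28, 37]
Count of leaf nodes: 4


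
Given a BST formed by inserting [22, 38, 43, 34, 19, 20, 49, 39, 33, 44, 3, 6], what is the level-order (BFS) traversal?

Tree insertion order: [22, 38, 43, 34, 19, 20, 49, 39, 33, 44, 3, 6]
Tree (level-order array): [22, 19, 38, 3, 20, 34, 43, None, 6, None, None, 33, None, 39, 49, None, None, None, None, None, None, 44]
BFS from the root, enqueuing left then right child of each popped node:
  queue [22] -> pop 22, enqueue [19, 38], visited so far: [22]
  queue [19, 38] -> pop 19, enqueue [3, 20], visited so far: [22, 19]
  queue [38, 3, 20] -> pop 38, enqueue [34, 43], visited so far: [22, 19, 38]
  queue [3, 20, 34, 43] -> pop 3, enqueue [6], visited so far: [22, 19, 38, 3]
  queue [20, 34, 43, 6] -> pop 20, enqueue [none], visited so far: [22, 19, 38, 3, 20]
  queue [34, 43, 6] -> pop 34, enqueue [33], visited so far: [22, 19, 38, 3, 20, 34]
  queue [43, 6, 33] -> pop 43, enqueue [39, 49], visited so far: [22, 19, 38, 3, 20, 34, 43]
  queue [6, 33, 39, 49] -> pop 6, enqueue [none], visited so far: [22, 19, 38, 3, 20, 34, 43, 6]
  queue [33, 39, 49] -> pop 33, enqueue [none], visited so far: [22, 19, 38, 3, 20, 34, 43, 6, 33]
  queue [39, 49] -> pop 39, enqueue [none], visited so far: [22, 19, 38, 3, 20, 34, 43, 6, 33, 39]
  queue [49] -> pop 49, enqueue [44], visited so far: [22, 19, 38, 3, 20, 34, 43, 6, 33, 39, 49]
  queue [44] -> pop 44, enqueue [none], visited so far: [22, 19, 38, 3, 20, 34, 43, 6, 33, 39, 49, 44]
Result: [22, 19, 38, 3, 20, 34, 43, 6, 33, 39, 49, 44]


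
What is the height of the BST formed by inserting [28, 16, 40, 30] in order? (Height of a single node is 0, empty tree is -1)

Insertion order: [28, 16, 40, 30]
Tree (level-order array): [28, 16, 40, None, None, 30]
Compute height bottom-up (empty subtree = -1):
  height(16) = 1 + max(-1, -1) = 0
  height(30) = 1 + max(-1, -1) = 0
  height(40) = 1 + max(0, -1) = 1
  height(28) = 1 + max(0, 1) = 2
Height = 2


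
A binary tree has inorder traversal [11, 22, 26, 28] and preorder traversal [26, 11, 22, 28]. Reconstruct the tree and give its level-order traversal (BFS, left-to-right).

Inorder:  [11, 22, 26, 28]
Preorder: [26, 11, 22, 28]
Algorithm: preorder visits root first, so consume preorder in order;
for each root, split the current inorder slice at that value into
left-subtree inorder and right-subtree inorder, then recurse.
Recursive splits:
  root=26; inorder splits into left=[11, 22], right=[28]
  root=11; inorder splits into left=[], right=[22]
  root=22; inorder splits into left=[], right=[]
  root=28; inorder splits into left=[], right=[]
Reconstructed level-order: [26, 11, 28, 22]


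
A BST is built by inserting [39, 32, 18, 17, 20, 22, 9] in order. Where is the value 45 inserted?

Starting tree (level order): [39, 32, None, 18, None, 17, 20, 9, None, None, 22]
Insertion path: 39
Result: insert 45 as right child of 39
Final tree (level order): [39, 32, 45, 18, None, None, None, 17, 20, 9, None, None, 22]
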